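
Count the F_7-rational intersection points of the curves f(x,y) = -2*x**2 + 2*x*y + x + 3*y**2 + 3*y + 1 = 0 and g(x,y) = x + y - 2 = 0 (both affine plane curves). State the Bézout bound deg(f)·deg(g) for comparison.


Common zeros: {(5, 4), (6, 3)}; count = 2; Bézout bound = 2.

deg(f) = 2, deg(g) = 1, so Bézout bound = 2.
Scan x ∈ F_7. For each x, list the y ∈ F_7 with f(x, y) ≡ 0 and those with g(x, y) ≡ 0 (mod 7); the common zeros in that column are the intersection.
  x = 0: f ≡ 0 at y ∈ {1, 5}; g ≡ 0 at y ∈ {2}; common: ∅.
  x = 1: f ≡ 0 at y ∈ {0, 3}; g ≡ 0 at y ∈ {1}; common: ∅.
  x = 2: f ≡ 0 at y ∈ {2, 5}; g ≡ 0 at y ∈ {0}; common: ∅.
  x = 3: f ≡ 0 at y ∈ {0, 4}; g ≡ 0 at y ∈ {6}; common: ∅.
  x = 4: f ≡ 0 at y ∈ {2, 6}; g ≡ 0 at y ∈ {5}; common: ∅.
  x = 5: f ≡ 0 at y ∈ {1, 4}; g ≡ 0 at y ∈ {4}; common: {4}.
  x = 6: f ≡ 0 at y ∈ {3, 6}; g ≡ 0 at y ∈ {3}; common: {3}.
Collecting: common zeros = {(5, 4), (6, 3)}, so the count is 2.
Comparison with the Bézout bound: 2 ≤ 2 = deg(f)·deg(g), as expected for curves with no common component (the bound is attained).


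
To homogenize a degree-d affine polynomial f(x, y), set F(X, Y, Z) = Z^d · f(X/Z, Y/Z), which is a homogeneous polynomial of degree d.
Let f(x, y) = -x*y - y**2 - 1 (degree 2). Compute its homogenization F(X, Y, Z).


F(X, Y, Z) = -X*Y - Y**2 - Z**2

deg(f) = 2.
Substitute x = X/Z, y = Y/Z into f, then multiply by Z^2.
  monomial -1·x^1·y^1 ↦ -1·X^1·Y^1·Z^0.
  monomial -1·x^0·y^2 ↦ -1·X^0·Y^2·Z^0.
  monomial -1·x^0·y^0 ↦ -1·X^0·Y^0·Z^2.
Collecting: F(X, Y, Z) = -X*Y - Y**2 - Z**2.


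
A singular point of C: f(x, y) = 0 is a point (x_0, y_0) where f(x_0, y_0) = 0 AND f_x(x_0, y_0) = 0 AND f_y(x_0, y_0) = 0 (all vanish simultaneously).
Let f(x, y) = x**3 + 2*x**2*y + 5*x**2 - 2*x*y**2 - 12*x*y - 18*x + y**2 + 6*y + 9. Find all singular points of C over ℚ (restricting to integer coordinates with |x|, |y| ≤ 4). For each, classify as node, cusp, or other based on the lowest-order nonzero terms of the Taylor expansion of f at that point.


Singular points: {(0, -3)}; classification: node.

Compute partial derivatives:
  f_x = 3*x**2 + 4*x*y + 10*x - 2*y**2 - 12*y - 18.
  f_y = 2*x**2 - 4*x*y - 12*x + 2*y + 6.
Scan x_0 ∈ {−4, ..., 4}. For each x_0, f_y(x_0, y) is a polynomial in y; find its integer roots y ∈ {−4, ..., 4}, then test f_x and f at those candidates.
  x = -4: f_y(-4, y) = 18*y + 86; no integer root y with |y| ≤ 4.
  x = -3: f_y(-3, y) = 14*y + 60; no integer root y with |y| ≤ 4.
  x = -2: f_y(-2, y) = 10*y + 38; no integer root y with |y| ≤ 4.
  x = -1: f_y(-1, y) = 6*y + 20; no integer root y with |y| ≤ 4.
  x = 0: f_y(0, y) = 2*y + 6; vanishes at y ∈ {-3}. (0, -3): f_x = 0, f = 0 — SINGULAR.
  x = 1: f_y(1, y) = -2*y - 4; vanishes at y ∈ {-2}. (1, -2): f_x = 3 ≠ 0.
  x = 2: f_y(2, y) = -6*y - 10; no integer root y with |y| ≤ 4.
  x = 3: f_y(3, y) = -10*y - 12; no integer root y with |y| ≤ 4.
  x = 4: f_y(4, y) = -14*y - 10; no integer root y with |y| ≤ 4.
Only singular point on the grid: (0, -3).
Classify: substitute x = 0 + u, y = -3 + v and expand: f = u**3 + 2*u**2*v - u**2 - 2*u*v**2 + v**2.
No constant or linear terms (consistent with a singular point). Quadratic part: -u**2 + v**2. Cubic part: u**3 + 2*u**2*v - 2*u*v**2.
The quadratic part v**2 - u**2 = (v − u)(v + u) splits into two distinct linear factors, so there are two distinct tangent lines y − -3 = ±(x − 0) — this is a node (ordinary double point).
Classification: node.


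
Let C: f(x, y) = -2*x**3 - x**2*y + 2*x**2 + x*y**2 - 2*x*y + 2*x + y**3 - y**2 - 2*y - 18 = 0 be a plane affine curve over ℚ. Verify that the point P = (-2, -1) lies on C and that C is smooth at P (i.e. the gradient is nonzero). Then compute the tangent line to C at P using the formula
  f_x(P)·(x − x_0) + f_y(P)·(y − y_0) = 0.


Tangent line at P: -31*x + 7*y - 55 = 0.

Step 1: f(-2, -1) = 0, so P lies on C.
Step 2: partial derivatives
  f_x(x, y) = -6*x**2 - 2*x*y + 4*x + y**2 - 2*y + 2, f_y(x, y) = -x**2 + 2*x*y - 2*x + 3*y**2 - 2*y - 2.
  f_x(P) = -31, f_y(P) = 7 (gradient nonzero, so P is smooth).
Step 3: tangent line at P: -31·(x − -2) + 7·(y − -1) = 0.
Expanding: -31*x + 7*y - 55 = 0.


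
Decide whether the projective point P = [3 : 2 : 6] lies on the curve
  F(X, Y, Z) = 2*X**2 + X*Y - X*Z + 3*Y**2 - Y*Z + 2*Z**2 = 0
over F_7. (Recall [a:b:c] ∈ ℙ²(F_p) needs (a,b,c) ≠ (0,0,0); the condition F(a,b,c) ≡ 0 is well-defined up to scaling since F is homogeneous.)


F(3,2,6) ≡ 1 (mod 7); P is NOT on the curve.

Evaluate F(3, 2, 6) term-by-term (mod 7).
  2*X**2 ↦ 2·9·1·1 = 18
  X*Y ↦ 1·3·2·1 = 6
  -X*Z ↦ -1·3·1·6 = -18
  3*Y**2 ↦ 3·1·4·1 = 12
  -Y*Z ↦ -1·1·2·6 = -12
  2*Z**2 ↦ 2·1·1·36 = 72
Sum: F(3, 2, 6) = (18) + (6) + (-18) + (12) + (-12) + (72) = 78.
Reducing mod 7: 78 ≡ 1 (mod 7).
Since F(a, b, c) ≡ 1 ≠ 0 (mod 7), P does NOT lie on the curve.


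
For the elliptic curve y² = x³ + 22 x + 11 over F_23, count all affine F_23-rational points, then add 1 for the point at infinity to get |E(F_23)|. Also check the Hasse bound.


Affine points = {(3, 9), (3, 14), (4, 5), (4, 18), (5, 4), (5, 19), (7, 5), (7, 18), (8, 3), (8, 20), (9, 8), (9, 15), (10, 9), (10, 14), (12, 5), (12, 18), (14, 2), (14, 21), (15, 6), (15, 17), (17, 10), (17, 13), (18, 11), (18, 12)}; affine count = 24; |E(F_23)| = 25.

Discriminant check: Δ ∝ 4a³ + 27b² = 4·22³ + 27·11² = 4·10648 + 27·121 ≡ 20 (mod 23). Nonzero ⇒ E is nonsingular.
For each x ∈ F_23, compute rhs = x³ + 22·x + 11 mod 23, then count y ∈ F_23 with y² ≡ rhs.
  x = 0: rhs = 11, matching y values: none (0 points).
  x = 1: rhs = 11, matching y values: none (0 points).
  x = 2: rhs = 17, matching y values: none (0 points).
  x = 3: rhs = 12, matching y values: 9, 14 (2 points).
  x = 4: rhs = 2, matching y values: 5, 18 (2 points).
  x = 5: rhs = 16, matching y values: 4, 19 (2 points).
  x = 6: rhs = 14, matching y values: none (0 points).
  x = 7: rhs = 2, matching y values: 5, 18 (2 points).
  x = 8: rhs = 9, matching y values: 3, 20 (2 points).
  x = 9: rhs = 18, matching y values: 8, 15 (2 points).
  x = 10: rhs = 12, matching y values: 9, 14 (2 points).
  x = 11: rhs = 20, matching y values: none (0 points).
  x = 12: rhs = 2, matching y values: 5, 18 (2 points).
  x = 13: rhs = 10, matching y values: none (0 points).
  x = 14: rhs = 4, matching y values: 2, 21 (2 points).
  x = 15: rhs = 13, matching y values: 6, 17 (2 points).
  x = 16: rhs = 20, matching y values: none (0 points).
  x = 17: rhs = 8, matching y values: 10, 13 (2 points).
  x = 18: rhs = 6, matching y values: 11, 12 (2 points).
  x = 19: rhs = 20, matching y values: none (0 points).
  x = 20: rhs = 10, matching y values: none (0 points).
  x = 21: rhs = 5, matching y values: none (0 points).
  x = 22: rhs = 11, matching y values: none (0 points).
Total affine count: 24.
Full point count |E(F_23)| = 24 + 1 = 25.
Hasse bound: |25 − (23+1)| = |1| = 1 ≤ 2√23 ≈ 9.5917 ✓.


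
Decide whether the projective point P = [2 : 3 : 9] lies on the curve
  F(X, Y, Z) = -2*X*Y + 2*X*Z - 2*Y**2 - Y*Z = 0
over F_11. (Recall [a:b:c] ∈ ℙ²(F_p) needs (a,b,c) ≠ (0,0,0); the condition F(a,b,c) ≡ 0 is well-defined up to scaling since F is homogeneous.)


F(2,3,9) ≡ 1 (mod 11); P is NOT on the curve.

Evaluate F(2, 3, 9) term-by-term (mod 11).
  -2*X*Y ↦ -2·2·3·1 = -12
  2*X*Z ↦ 2·2·1·9 = 36
  -2*Y**2 ↦ -2·1·9·1 = -18
  -Y*Z ↦ -1·1·3·9 = -27
Sum: F(2, 3, 9) = (-12) + (36) + (-18) + (-27) = -21.
Reducing mod 11: -21 ≡ 1 (mod 11).
Since F(a, b, c) ≡ 1 ≠ 0 (mod 11), P does NOT lie on the curve.


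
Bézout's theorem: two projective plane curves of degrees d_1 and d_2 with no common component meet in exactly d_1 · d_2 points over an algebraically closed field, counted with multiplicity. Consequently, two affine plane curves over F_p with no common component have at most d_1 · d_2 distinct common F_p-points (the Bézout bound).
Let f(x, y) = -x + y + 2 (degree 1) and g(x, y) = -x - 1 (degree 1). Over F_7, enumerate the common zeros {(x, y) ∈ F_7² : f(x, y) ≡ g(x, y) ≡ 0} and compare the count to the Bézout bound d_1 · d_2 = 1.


Common zeros: {(6, 4)}; count = 1; Bézout bound = 1.

deg(f) = 1, deg(g) = 1, so Bézout bound = 1.
Scan x ∈ F_7. For each x, list the y ∈ F_7 with f(x, y) ≡ 0 and those with g(x, y) ≡ 0 (mod 7); the common zeros in that column are the intersection.
  x = 0: f ≡ 0 at y ∈ {5}; g ≡ 0 at y ∈ ∅; common: ∅.
  x = 1: f ≡ 0 at y ∈ {6}; g ≡ 0 at y ∈ ∅; common: ∅.
  x = 2: f ≡ 0 at y ∈ {0}; g ≡ 0 at y ∈ ∅; common: ∅.
  x = 3: f ≡ 0 at y ∈ {1}; g ≡ 0 at y ∈ ∅; common: ∅.
  x = 4: f ≡ 0 at y ∈ {2}; g ≡ 0 at y ∈ ∅; common: ∅.
  x = 5: f ≡ 0 at y ∈ {3}; g ≡ 0 at y ∈ ∅; common: ∅.
  x = 6: f ≡ 0 at y ∈ {4}; g ≡ 0 at y ∈ {0, 1, 2, 3, 4, 5, 6}; common: {4}.
Collecting: common zeros = {(6, 4)}, so the count is 1.
Comparison with the Bézout bound: 1 ≤ 1 = deg(f)·deg(g), as expected for curves with no common component (the bound is attained).


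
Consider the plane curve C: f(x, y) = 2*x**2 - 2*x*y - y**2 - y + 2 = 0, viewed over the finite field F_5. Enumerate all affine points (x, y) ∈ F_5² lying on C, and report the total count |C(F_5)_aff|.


Affine F_5-points: {(0, 1), (0, 3), (1, 1), (2, 0), (3, 0), (3, 3)}; count = 6.

For each of the 25 pairs (x, y) ∈ F_5², evaluate f(x, y) mod 5. Record the zeros.
  x = 0: [0↦2, 1↦0, 2↦1, 3↦0, 4↦2]  zeros at y ∈ {1, 3}
  x = 1: [0↦4, 1↦0, 2↦4, 3↦1, 4↦1]  zeros at y ∈ {1}
  x = 2: [0↦0, 1↦4, 2↦1, 3↦1, 4↦4]  zeros at y ∈ {0}
  x = 3: [0↦0, 1↦2, 2↦2, 3↦0, 4↦1]  zeros at y ∈ {0, 3}
  x = 4: [0↦4, 1↦4, 2↦2, 3↦3, 4↦2]  zeros at y ∈ ∅
Collecting zeros: affine points = {(0, 1), (0, 3), (1, 1), (2, 0), (3, 0), (3, 3)}.
Total count |C(F_5)_aff| = 6.


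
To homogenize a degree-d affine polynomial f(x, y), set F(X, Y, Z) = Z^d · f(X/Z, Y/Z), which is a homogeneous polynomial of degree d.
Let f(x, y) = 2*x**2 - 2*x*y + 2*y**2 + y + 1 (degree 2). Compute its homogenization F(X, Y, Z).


F(X, Y, Z) = 2*X**2 - 2*X*Y + 2*Y**2 + Y*Z + Z**2

deg(f) = 2.
Substitute x = X/Z, y = Y/Z into f, then multiply by Z^2.
  monomial 2·x^2·y^0 ↦ 2·X^2·Y^0·Z^0.
  monomial -2·x^1·y^1 ↦ -2·X^1·Y^1·Z^0.
  monomial 2·x^0·y^2 ↦ 2·X^0·Y^2·Z^0.
  monomial 1·x^0·y^1 ↦ 1·X^0·Y^1·Z^1.
  monomial 1·x^0·y^0 ↦ 1·X^0·Y^0·Z^2.
Collecting: F(X, Y, Z) = 2*X**2 - 2*X*Y + 2*Y**2 + Y*Z + Z**2.


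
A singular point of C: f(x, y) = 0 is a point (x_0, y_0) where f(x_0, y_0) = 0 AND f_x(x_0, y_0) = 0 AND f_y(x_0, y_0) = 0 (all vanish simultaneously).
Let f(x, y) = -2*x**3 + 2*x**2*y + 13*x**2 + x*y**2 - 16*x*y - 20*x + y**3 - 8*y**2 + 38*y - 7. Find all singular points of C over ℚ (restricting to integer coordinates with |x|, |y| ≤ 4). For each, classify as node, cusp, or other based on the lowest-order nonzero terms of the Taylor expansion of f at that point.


Singular points: {(3, 2)}; classification: node.

Compute partial derivatives:
  f_x = -6*x**2 + 4*x*y + 26*x + y**2 - 16*y - 20.
  f_y = 2*x**2 + 2*x*y - 16*x + 3*y**2 - 16*y + 38.
Scan x_0 ∈ {−4, ..., 4}. For each x_0, f_y(x_0, y) is a polynomial in y; find its integer roots y ∈ {−4, ..., 4}, then test f_x and f at those candidates.
  x = -4: f_y(-4, y) = 3*y**2 - 24*y + 134; no integer root y with |y| ≤ 4.
  x = -3: f_y(-3, y) = 3*y**2 - 22*y + 104; no integer root y with |y| ≤ 4.
  x = -2: f_y(-2, y) = 3*y**2 - 20*y + 78; no integer root y with |y| ≤ 4.
  x = -1: f_y(-1, y) = 3*y**2 - 18*y + 56; no integer root y with |y| ≤ 4.
  x = 0: f_y(0, y) = 3*y**2 - 16*y + 38; no integer root y with |y| ≤ 4.
  x = 1: f_y(1, y) = 3*y**2 - 14*y + 24; no integer root y with |y| ≤ 4.
  x = 2: f_y(2, y) = 3*y**2 - 12*y + 14; no integer root y with |y| ≤ 4.
  x = 3: f_y(3, y) = 3*y**2 - 10*y + 8; vanishes at y ∈ {2}. (3, 2): f_x = 0, f = 0 — SINGULAR.
  x = 4: f_y(4, y) = 3*y**2 - 8*y + 6; no integer root y with |y| ≤ 4.
Only singular point on the grid: (3, 2).
Classify: substitute x = 3 + u, y = 2 + v and expand: f = -2*u**3 + 2*u**2*v - u**2 + u*v**2 + v**3 + v**2.
No constant or linear terms (consistent with a singular point). Quadratic part: -u**2 + v**2. Cubic part: -2*u**3 + 2*u**2*v + u*v**2 + v**3.
The quadratic part v**2 - u**2 = (v − u)(v + u) splits into two distinct linear factors, so there are two distinct tangent lines y − 2 = ±(x − 3) — this is a node (ordinary double point).
Classification: node.


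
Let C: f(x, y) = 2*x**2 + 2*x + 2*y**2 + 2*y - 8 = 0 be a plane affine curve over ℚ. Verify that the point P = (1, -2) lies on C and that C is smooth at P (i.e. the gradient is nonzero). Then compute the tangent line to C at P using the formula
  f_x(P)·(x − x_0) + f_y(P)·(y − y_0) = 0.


Tangent line at P: 6*x - 6*y - 18 = 0.

Step 1: f(1, -2) = 0, so P lies on C.
Step 2: partial derivatives
  f_x(x, y) = 4*x + 2, f_y(x, y) = 4*y + 2.
  f_x(P) = 6, f_y(P) = -6 (gradient nonzero, so P is smooth).
Step 3: tangent line at P: 6·(x − 1) + -6·(y − -2) = 0.
Expanding: 6*x - 6*y - 18 = 0.


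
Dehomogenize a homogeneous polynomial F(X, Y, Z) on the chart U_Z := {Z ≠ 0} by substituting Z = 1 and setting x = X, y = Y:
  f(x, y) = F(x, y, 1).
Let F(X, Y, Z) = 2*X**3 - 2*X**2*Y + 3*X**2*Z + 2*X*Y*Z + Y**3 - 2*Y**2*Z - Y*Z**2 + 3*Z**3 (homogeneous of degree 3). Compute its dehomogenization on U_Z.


f(x, y) = 2*x**3 - 2*x**2*y + 3*x**2 + 2*x*y + y**3 - 2*y**2 - y + 3

On U_Z we set Z = 1. Each monomial c·X^i·Y^j·Z^k in F becomes c·x^i·y^j·1^k = c·x^i·y^j.
Substituting Z = 1: F(X, Y, 1) = 2*x**3 - 2*x**2*y + 3*x**2 + 2*x*y + y**3 - 2*y**2 - y + 3.
Note: deg(f) ≤ deg(F) = 3; strict inequality happens when F is divisible by Z (lost terms).


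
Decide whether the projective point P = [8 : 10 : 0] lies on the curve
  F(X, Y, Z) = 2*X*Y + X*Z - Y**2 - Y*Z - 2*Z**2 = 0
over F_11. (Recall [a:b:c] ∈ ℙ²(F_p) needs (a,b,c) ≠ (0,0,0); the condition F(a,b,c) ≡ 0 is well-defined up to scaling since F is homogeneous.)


F(8,10,0) ≡ 5 (mod 11); P is NOT on the curve.

Evaluate F(8, 10, 0) term-by-term (mod 11).
  2*X*Y ↦ 2·8·10·1 = 160
  X*Z ↦ 1·8·1·0 = 0
  -Y**2 ↦ -1·1·100·1 = -100
  -Y*Z ↦ -1·1·10·0 = 0
  -2*Z**2 ↦ -2·1·1·0 = 0
Sum: F(8, 10, 0) = (160) + (0) + (-100) + (0) + (0) = 60.
Reducing mod 11: 60 ≡ 5 (mod 11).
Since F(a, b, c) ≡ 5 ≠ 0 (mod 11), P does NOT lie on the curve.


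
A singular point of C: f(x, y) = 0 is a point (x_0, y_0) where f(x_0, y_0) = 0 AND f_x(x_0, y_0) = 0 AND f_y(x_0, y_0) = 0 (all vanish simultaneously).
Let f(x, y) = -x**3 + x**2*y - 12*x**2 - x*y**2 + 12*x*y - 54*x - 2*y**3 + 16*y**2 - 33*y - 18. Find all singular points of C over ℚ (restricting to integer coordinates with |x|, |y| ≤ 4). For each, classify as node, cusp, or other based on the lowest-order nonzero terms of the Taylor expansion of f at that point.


Singular points: {(-3, 3)}; classification: cusp.

Compute partial derivatives:
  f_x = -3*x**2 + 2*x*y - 24*x - y**2 + 12*y - 54.
  f_y = x**2 - 2*x*y + 12*x - 6*y**2 + 32*y - 33.
Scan x_0 ∈ {−4, ..., 4}. For each x_0, f_y(x_0, y) is a polynomial in y; find its integer roots y ∈ {−4, ..., 4}, then test f_x and f at those candidates.
  x = -4: f_y(-4, y) = -6*y**2 + 40*y - 65; no integer root y with |y| ≤ 4.
  x = -3: f_y(-3, y) = -6*y**2 + 38*y - 60; vanishes at y ∈ {3}. (-3, 3): f_x = 0, f = 0 — SINGULAR.
  x = -2: f_y(-2, y) = -6*y**2 + 36*y - 53; no integer root y with |y| ≤ 4.
  x = -1: f_y(-1, y) = -6*y**2 + 34*y - 44; vanishes at y ∈ {2}. (-1, 2): f_x = -17 ≠ 0.
  x = 0: f_y(0, y) = -6*y**2 + 32*y - 33; no integer root y with |y| ≤ 4.
  x = 1: f_y(1, y) = -6*y**2 + 30*y - 20; no integer root y with |y| ≤ 4.
  x = 2: f_y(2, y) = -6*y**2 + 28*y - 5; no integer root y with |y| ≤ 4.
  x = 3: f_y(3, y) = -6*y**2 + 26*y + 12; no integer root y with |y| ≤ 4.
  x = 4: f_y(4, y) = -6*y**2 + 24*y + 31; no integer root y with |y| ≤ 4.
Only singular point on the grid: (-3, 3).
Classify: substitute x = -3 + u, y = 3 + v and expand: f = -u**3 + u**2*v - u*v**2 - 2*v**3 + v**2.
No constant or linear terms (consistent with a singular point). Quadratic part: v**2. Cubic part: -u**3 + u**2*v - u*v**2 - 2*v**3.
The quadratic part v**2 is a perfect square, so there is a single (double) tangent line v = 0, i.e. y = 3. Restricting the cubic part to that line (v = 0) leaves -u**3 ≠ 0, so f is not divisible by v and the branch is v² ≈ u**3 to lowest order — this is a cusp.
Classification: cusp.


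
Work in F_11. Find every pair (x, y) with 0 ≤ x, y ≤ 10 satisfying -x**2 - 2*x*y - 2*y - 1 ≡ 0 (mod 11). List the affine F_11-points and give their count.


Affine F_11-points: {(0, 5), (1, 5), (2, 1), (3, 7), (4, 6), (5, 7), (6, 6), (7, 1), (8, 8), (9, 8)}; count = 10.

For each of the 121 pairs (x, y) ∈ F_11², evaluate f(x, y) mod 11. Record the zeros.
  x = 0: [0↦10, 1↦8, 2↦6, 3↦4, 4↦2, 5↦0, 6↦9, 7↦7, 8↦5, 9↦3, 10↦1]  zeros at y ∈ {5}
  x = 1: [0↦9, 1↦5, 2↦1, 3↦8, 4↦4, 5↦0, 6↦7, 7↦3, 8↦10, 9↦6, 10↦2]  zeros at y ∈ {5}
  x = 2: [0↦6, 1↦0, 2↦5, 3↦10, 4↦4, 5↦9, 6↦3, 7↦8, 8↦2, 9↦7, 10↦1]  zeros at y ∈ {1}
  x = 3: [0↦1, 1↦4, 2↦7, 3↦10, 4↦2, 5↦5, 6↦8, 7↦0, 8↦3, 9↦6, 10↦9]  zeros at y ∈ {7}
  x = 4: [0↦5, 1↦6, 2↦7, 3↦8, 4↦9, 5↦10, 6↦0, 7↦1, 8↦2, 9↦3, 10↦4]  zeros at y ∈ {6}
  x = 5: [0↦7, 1↦6, 2↦5, 3↦4, 4↦3, 5↦2, 6↦1, 7↦0, 8↦10, 9↦9, 10↦8]  zeros at y ∈ {7}
  x = 6: [0↦7, 1↦4, 2↦1, 3↦9, 4↦6, 5↦3, 6↦0, 7↦8, 8↦5, 9↦2, 10↦10]  zeros at y ∈ {6}
  x = 7: [0↦5, 1↦0, 2↦6, 3↦1, 4↦7, 5↦2, 6↦8, 7↦3, 8↦9, 9↦4, 10↦10]  zeros at y ∈ {1}
  x = 8: [0↦1, 1↦5, 2↦9, 3↦2, 4↦6, 5↦10, 6↦3, 7↦7, 8↦0, 9↦4, 10↦8]  zeros at y ∈ {8}
  x = 9: [0↦6, 1↦8, 2↦10, 3↦1, 4↦3, 5↦5, 6↦7, 7↦9, 8↦0, 9↦2, 10↦4]  zeros at y ∈ {8}
  x = 10: [0↦9, 1↦9, 2↦9, 3↦9, 4↦9, 5↦9, 6↦9, 7↦9, 8↦9, 9↦9, 10↦9]  zeros at y ∈ ∅
Collecting zeros: affine points = {(0, 5), (1, 5), (2, 1), (3, 7), (4, 6), (5, 7), (6, 6), (7, 1), (8, 8), (9, 8)}.
Total count |C(F_11)_aff| = 10.


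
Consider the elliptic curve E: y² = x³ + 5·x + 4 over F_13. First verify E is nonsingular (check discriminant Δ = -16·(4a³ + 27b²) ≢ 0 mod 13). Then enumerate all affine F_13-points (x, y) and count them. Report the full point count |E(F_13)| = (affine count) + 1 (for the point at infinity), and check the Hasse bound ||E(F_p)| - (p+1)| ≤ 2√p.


Affine points = {(0, 2), (0, 11), (1, 6), (1, 7), (2, 3), (2, 10), (4, 6), (4, 7), (6, 4), (6, 9), (8, 6), (8, 7), (10, 1), (10, 12), (11, 5), (11, 8)}; affine count = 16; |E(F_13)| = 17.

Discriminant check: Δ ∝ 4a³ + 27b² = 4·5³ + 27·4² = 4·125 + 27·16 ≡ 9 (mod 13). Nonzero ⇒ E is nonsingular.
For each x ∈ F_13, compute rhs = x³ + 5·x + 4 mod 13, then count y ∈ F_13 with y² ≡ rhs.
  x = 0: rhs = 4, matching y values: 2, 11 (2 points).
  x = 1: rhs = 10, matching y values: 6, 7 (2 points).
  x = 2: rhs = 9, matching y values: 3, 10 (2 points).
  x = 3: rhs = 7, matching y values: none (0 points).
  x = 4: rhs = 10, matching y values: 6, 7 (2 points).
  x = 5: rhs = 11, matching y values: none (0 points).
  x = 6: rhs = 3, matching y values: 4, 9 (2 points).
  x = 7: rhs = 5, matching y values: none (0 points).
  x = 8: rhs = 10, matching y values: 6, 7 (2 points).
  x = 9: rhs = 11, matching y values: none (0 points).
  x = 10: rhs = 1, matching y values: 1, 12 (2 points).
  x = 11: rhs = 12, matching y values: 5, 8 (2 points).
  x = 12: rhs = 11, matching y values: none (0 points).
Total affine count: 16.
Full point count |E(F_13)| = 16 + 1 = 17.
Hasse bound: |17 − (13+1)| = |3| = 3 ≤ 2√13 ≈ 7.2111 ✓.


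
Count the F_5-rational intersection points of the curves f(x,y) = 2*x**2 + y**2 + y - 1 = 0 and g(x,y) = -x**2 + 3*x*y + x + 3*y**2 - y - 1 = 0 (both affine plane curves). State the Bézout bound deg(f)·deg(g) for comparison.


Common zeros: ∅; count = 0; Bézout bound = 4.

deg(f) = 2, deg(g) = 2, so Bézout bound = 4.
Scan x ∈ F_5. For each x, list the y ∈ F_5 with f(x, y) ≡ 0 and those with g(x, y) ≡ 0 (mod 5); the common zeros in that column are the intersection.
  x = 0: f ≡ 0 at y ∈ {2}; g ≡ 0 at y ∈ ∅; common: ∅.
  x = 1: f ≡ 0 at y ∈ ∅; g ≡ 0 at y ∈ {2, 4}; common: ∅.
  x = 2: f ≡ 0 at y ∈ ∅; g ≡ 0 at y ∈ {1, 4}; common: ∅.
  x = 3: f ≡ 0 at y ∈ ∅; g ≡ 0 at y ∈ ∅; common: ∅.
  x = 4: f ≡ 0 at y ∈ ∅; g ≡ 0 at y ∈ ∅; common: ∅.
Collecting: common zeros = ∅, so the count is 0.
Comparison with the Bézout bound: 0 ≤ 4 = deg(f)·deg(g), as expected for curves with no common component (the affine F_5-count falls short of the bound because intersections may lie at infinity, over extension fields, or carry multiplicity).


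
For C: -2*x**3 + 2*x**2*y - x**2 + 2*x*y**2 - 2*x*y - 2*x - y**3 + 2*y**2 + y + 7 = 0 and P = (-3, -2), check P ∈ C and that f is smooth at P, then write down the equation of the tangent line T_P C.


Tangent line at P: -14*x + 29*y + 16 = 0.

Step 1: f(-3, -2) = 0, so P lies on C.
Step 2: partial derivatives
  f_x(x, y) = -6*x**2 + 4*x*y - 2*x + 2*y**2 - 2*y - 2, f_y(x, y) = 2*x**2 + 4*x*y - 2*x - 3*y**2 + 4*y + 1.
  f_x(P) = -14, f_y(P) = 29 (gradient nonzero, so P is smooth).
Step 3: tangent line at P: -14·(x − -3) + 29·(y − -2) = 0.
Expanding: -14*x + 29*y + 16 = 0.


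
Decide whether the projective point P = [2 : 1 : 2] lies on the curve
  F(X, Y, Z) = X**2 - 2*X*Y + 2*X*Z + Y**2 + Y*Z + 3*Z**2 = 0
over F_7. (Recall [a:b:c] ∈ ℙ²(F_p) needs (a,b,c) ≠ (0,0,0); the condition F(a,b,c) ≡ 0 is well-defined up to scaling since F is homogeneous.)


F(2,1,2) ≡ 2 (mod 7); P is NOT on the curve.

Evaluate F(2, 1, 2) term-by-term (mod 7).
  X**2 ↦ 1·4·1·1 = 4
  -2*X*Y ↦ -2·2·1·1 = -4
  2*X*Z ↦ 2·2·1·2 = 8
  Y**2 ↦ 1·1·1·1 = 1
  Y*Z ↦ 1·1·1·2 = 2
  3*Z**2 ↦ 3·1·1·4 = 12
Sum: F(2, 1, 2) = (4) + (-4) + (8) + (1) + (2) + (12) = 23.
Reducing mod 7: 23 ≡ 2 (mod 7).
Since F(a, b, c) ≡ 2 ≠ 0 (mod 7), P does NOT lie on the curve.


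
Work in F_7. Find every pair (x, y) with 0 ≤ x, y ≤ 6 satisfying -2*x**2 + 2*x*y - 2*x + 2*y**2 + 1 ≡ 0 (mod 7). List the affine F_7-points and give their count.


Affine F_7-points: {(1, 3)}; count = 1.

For each of the 49 pairs (x, y) ∈ F_7², evaluate f(x, y) mod 7. Record the zeros.
  x = 0: [0↦1, 1↦3, 2↦2, 3↦5, 4↦5, 5↦2, 6↦3]  zeros at y ∈ ∅
  x = 1: [0↦4, 1↦1, 2↦2, 3↦0, 4↦2, 5↦1, 6↦4]  zeros at y ∈ {3}
  x = 2: [0↦3, 1↦2, 2↦5, 3↦5, 4↦2, 5↦3, 6↦1]  zeros at y ∈ ∅
  x = 3: [0↦5, 1↦6, 2↦4, 3↦6, 4↦5, 5↦1, 6↦1]  zeros at y ∈ ∅
  x = 4: [0↦3, 1↦6, 2↦6, 3↦3, 4↦4, 5↦2, 6↦4]  zeros at y ∈ ∅
  x = 5: [0↦4, 1↦2, 2↦4, 3↦3, 4↦6, 5↦6, 6↦3]  zeros at y ∈ ∅
  x = 6: [0↦1, 1↦1, 2↦5, 3↦6, 4↦4, 5↦6, 6↦5]  zeros at y ∈ ∅
Collecting zeros: affine points = {(1, 3)}.
Total count |C(F_7)_aff| = 1.


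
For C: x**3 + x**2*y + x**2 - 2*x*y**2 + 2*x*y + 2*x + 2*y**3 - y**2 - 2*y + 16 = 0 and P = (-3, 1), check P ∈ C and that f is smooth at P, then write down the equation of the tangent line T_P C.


Tangent line at P: 17*x + 17*y + 34 = 0.

Step 1: f(-3, 1) = 0, so P lies on C.
Step 2: partial derivatives
  f_x(x, y) = 3*x**2 + 2*x*y + 2*x - 2*y**2 + 2*y + 2, f_y(x, y) = x**2 - 4*x*y + 2*x + 6*y**2 - 2*y - 2.
  f_x(P) = 17, f_y(P) = 17 (gradient nonzero, so P is smooth).
Step 3: tangent line at P: 17·(x − -3) + 17·(y − 1) = 0.
Expanding: 17*x + 17*y + 34 = 0.


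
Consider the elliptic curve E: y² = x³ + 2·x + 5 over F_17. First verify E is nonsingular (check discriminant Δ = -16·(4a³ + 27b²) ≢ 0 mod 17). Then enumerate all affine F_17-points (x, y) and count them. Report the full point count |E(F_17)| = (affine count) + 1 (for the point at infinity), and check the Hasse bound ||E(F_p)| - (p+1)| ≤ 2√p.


Affine points = {(1, 5), (1, 12), (2, 0), (3, 2), (3, 15), (4, 3), (4, 14), (5, 2), (5, 15), (9, 2), (9, 15), (11, 7), (11, 10), (13, 1), (13, 16), (16, 6), (16, 11)}; affine count = 17; |E(F_17)| = 18.

Discriminant check: Δ ∝ 4a³ + 27b² = 4·2³ + 27·5² = 4·8 + 27·25 ≡ 10 (mod 17). Nonzero ⇒ E is nonsingular.
For each x ∈ F_17, compute rhs = x³ + 2·x + 5 mod 17, then count y ∈ F_17 with y² ≡ rhs.
  x = 0: rhs = 5, matching y values: none (0 points).
  x = 1: rhs = 8, matching y values: 5, 12 (2 points).
  x = 2: rhs = 0, matching y values: 0 (1 points).
  x = 3: rhs = 4, matching y values: 2, 15 (2 points).
  x = 4: rhs = 9, matching y values: 3, 14 (2 points).
  x = 5: rhs = 4, matching y values: 2, 15 (2 points).
  x = 6: rhs = 12, matching y values: none (0 points).
  x = 7: rhs = 5, matching y values: none (0 points).
  x = 8: rhs = 6, matching y values: none (0 points).
  x = 9: rhs = 4, matching y values: 2, 15 (2 points).
  x = 10: rhs = 5, matching y values: none (0 points).
  x = 11: rhs = 15, matching y values: 7, 10 (2 points).
  x = 12: rhs = 6, matching y values: none (0 points).
  x = 13: rhs = 1, matching y values: 1, 16 (2 points).
  x = 14: rhs = 6, matching y values: none (0 points).
  x = 15: rhs = 10, matching y values: none (0 points).
  x = 16: rhs = 2, matching y values: 6, 11 (2 points).
Total affine count: 17.
Full point count |E(F_17)| = 17 + 1 = 18.
Hasse bound: |18 − (17+1)| = |0| = 0 ≤ 2√17 ≈ 8.2462 ✓.


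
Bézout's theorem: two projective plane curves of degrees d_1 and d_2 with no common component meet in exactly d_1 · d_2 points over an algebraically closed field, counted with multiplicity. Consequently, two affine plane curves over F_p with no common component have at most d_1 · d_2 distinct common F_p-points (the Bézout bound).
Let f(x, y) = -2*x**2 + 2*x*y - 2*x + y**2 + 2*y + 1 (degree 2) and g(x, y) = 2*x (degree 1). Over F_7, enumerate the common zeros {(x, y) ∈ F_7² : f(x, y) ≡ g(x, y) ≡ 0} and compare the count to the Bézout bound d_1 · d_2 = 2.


Common zeros: {(0, 6)}; count = 1; Bézout bound = 2.

deg(f) = 2, deg(g) = 1, so Bézout bound = 2.
Scan x ∈ F_7. For each x, list the y ∈ F_7 with f(x, y) ≡ 0 and those with g(x, y) ≡ 0 (mod 7); the common zeros in that column are the intersection.
  x = 0: f ≡ 0 at y ∈ {6}; g ≡ 0 at y ∈ {0, 1, 2, 3, 4, 5, 6}; common: {6}.
  x = 1: f ≡ 0 at y ∈ {5}; g ≡ 0 at y ∈ ∅; common: ∅.
  x = 2: f ≡ 0 at y ∈ ∅; g ≡ 0 at y ∈ ∅; common: ∅.
  x = 3: f ≡ 0 at y ∈ {1, 5}; g ≡ 0 at y ∈ ∅; common: ∅.
  x = 4: f ≡ 0 at y ∈ {1, 3}; g ≡ 0 at y ∈ ∅; common: ∅.
  x = 5: f ≡ 0 at y ∈ {3, 6}; g ≡ 0 at y ∈ ∅; common: ∅.
  x = 6: f ≡ 0 at y ∈ ∅; g ≡ 0 at y ∈ ∅; common: ∅.
Collecting: common zeros = {(0, 6)}, so the count is 1.
Comparison with the Bézout bound: 1 ≤ 2 = deg(f)·deg(g), as expected for curves with no common component (the affine F_7-count falls short of the bound because intersections may lie at infinity, over extension fields, or carry multiplicity).


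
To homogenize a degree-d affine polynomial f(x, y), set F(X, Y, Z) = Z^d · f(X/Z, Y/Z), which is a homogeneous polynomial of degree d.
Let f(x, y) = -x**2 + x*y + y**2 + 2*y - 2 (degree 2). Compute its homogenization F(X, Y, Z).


F(X, Y, Z) = -X**2 + X*Y + Y**2 + 2*Y*Z - 2*Z**2

deg(f) = 2.
Substitute x = X/Z, y = Y/Z into f, then multiply by Z^2.
  monomial -1·x^2·y^0 ↦ -1·X^2·Y^0·Z^0.
  monomial 1·x^1·y^1 ↦ 1·X^1·Y^1·Z^0.
  monomial 1·x^0·y^2 ↦ 1·X^0·Y^2·Z^0.
  monomial 2·x^0·y^1 ↦ 2·X^0·Y^1·Z^1.
  monomial -2·x^0·y^0 ↦ -2·X^0·Y^0·Z^2.
Collecting: F(X, Y, Z) = -X**2 + X*Y + Y**2 + 2*Y*Z - 2*Z**2.


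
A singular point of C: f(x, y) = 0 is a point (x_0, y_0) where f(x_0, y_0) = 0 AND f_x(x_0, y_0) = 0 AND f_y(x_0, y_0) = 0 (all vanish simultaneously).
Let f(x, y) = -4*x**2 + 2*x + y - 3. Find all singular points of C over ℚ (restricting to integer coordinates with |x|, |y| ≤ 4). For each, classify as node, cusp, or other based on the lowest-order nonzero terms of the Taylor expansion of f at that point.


No singular points in the scanned grid; C is smooth there.

Compute partial derivatives:
  f_x = 2 - 8*x.
  f_y = 1.
f_y = 1 is a nonzero constant, so f_y never vanishes: no point (x, y) can satisfy f = f_x = f_y = 0. In particular no (x, y) ∈ {−4, ..., 4}² is singular; the curve is smooth.


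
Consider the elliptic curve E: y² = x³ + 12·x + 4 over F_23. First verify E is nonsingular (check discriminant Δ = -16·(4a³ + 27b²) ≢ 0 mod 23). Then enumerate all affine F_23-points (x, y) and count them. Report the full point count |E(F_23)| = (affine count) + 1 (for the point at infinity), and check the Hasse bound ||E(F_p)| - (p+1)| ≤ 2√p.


Affine points = {(0, 2), (0, 21), (2, 6), (2, 17), (4, 1), (4, 22), (6, 4), (6, 19), (9, 6), (9, 17), (11, 8), (11, 15), (12, 6), (12, 17), (14, 8), (14, 15), (18, 7), (18, 16), (21, 8), (21, 15)}; affine count = 20; |E(F_23)| = 21.

Discriminant check: Δ ∝ 4a³ + 27b² = 4·12³ + 27·4² = 4·1728 + 27·16 ≡ 7 (mod 23). Nonzero ⇒ E is nonsingular.
For each x ∈ F_23, compute rhs = x³ + 12·x + 4 mod 23, then count y ∈ F_23 with y² ≡ rhs.
  x = 0: rhs = 4, matching y values: 2, 21 (2 points).
  x = 1: rhs = 17, matching y values: none (0 points).
  x = 2: rhs = 13, matching y values: 6, 17 (2 points).
  x = 3: rhs = 21, matching y values: none (0 points).
  x = 4: rhs = 1, matching y values: 1, 22 (2 points).
  x = 5: rhs = 5, matching y values: none (0 points).
  x = 6: rhs = 16, matching y values: 4, 19 (2 points).
  x = 7: rhs = 17, matching y values: none (0 points).
  x = 8: rhs = 14, matching y values: none (0 points).
  x = 9: rhs = 13, matching y values: 6, 17 (2 points).
  x = 10: rhs = 20, matching y values: none (0 points).
  x = 11: rhs = 18, matching y values: 8, 15 (2 points).
  x = 12: rhs = 13, matching y values: 6, 17 (2 points).
  x = 13: rhs = 11, matching y values: none (0 points).
  x = 14: rhs = 18, matching y values: 8, 15 (2 points).
  x = 15: rhs = 17, matching y values: none (0 points).
  x = 16: rhs = 14, matching y values: none (0 points).
  x = 17: rhs = 15, matching y values: none (0 points).
  x = 18: rhs = 3, matching y values: 7, 16 (2 points).
  x = 19: rhs = 7, matching y values: none (0 points).
  x = 20: rhs = 10, matching y values: none (0 points).
  x = 21: rhs = 18, matching y values: 8, 15 (2 points).
  x = 22: rhs = 14, matching y values: none (0 points).
Total affine count: 20.
Full point count |E(F_23)| = 20 + 1 = 21.
Hasse bound: |21 − (23+1)| = |-3| = 3 ≤ 2√23 ≈ 9.5917 ✓.


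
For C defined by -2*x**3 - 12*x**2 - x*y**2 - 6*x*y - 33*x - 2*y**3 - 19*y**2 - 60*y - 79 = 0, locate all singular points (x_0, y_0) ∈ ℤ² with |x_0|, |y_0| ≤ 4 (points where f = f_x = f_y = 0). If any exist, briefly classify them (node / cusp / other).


Singular points: {(-2, -3)}; classification: cusp.

Compute partial derivatives:
  f_x = -6*x**2 - 24*x - y**2 - 6*y - 33.
  f_y = -2*x*y - 6*x - 6*y**2 - 38*y - 60.
Scan x_0 ∈ {−4, ..., 4}. For each x_0, f_y(x_0, y) is a polynomial in y; find its integer roots y ∈ {−4, ..., 4}, then test f_x and f at those candidates.
  x = -4: f_y(-4, y) = -6*y**2 - 30*y - 36; vanishes at y ∈ {-3, -2}. (-4, -3): f_x = -24 ≠ 0; (-4, -2): f_x = -25 ≠ 0.
  x = -3: f_y(-3, y) = -6*y**2 - 32*y - 42; vanishes at y ∈ {-3}. (-3, -3): f_x = -6 ≠ 0.
  x = -2: f_y(-2, y) = -6*y**2 - 34*y - 48; vanishes at y ∈ {-3}. (-2, -3): f_x = 0, f = 0 — SINGULAR.
  x = -1: f_y(-1, y) = -6*y**2 - 36*y - 54; vanishes at y ∈ {-3}. (-1, -3): f_x = -6 ≠ 0.
  x = 0: f_y(0, y) = -6*y**2 - 38*y - 60; vanishes at y ∈ {-3}. (0, -3): f_x = -24 ≠ 0.
  x = 1: f_y(1, y) = -6*y**2 - 40*y - 66; vanishes at y ∈ {-3}. (1, -3): f_x = -54 ≠ 0.
  x = 2: f_y(2, y) = -6*y**2 - 42*y - 72; vanishes at y ∈ {-4, -3}. (2, -4): f_x = -97 ≠ 0; (2, -3): f_x = -96 ≠ 0.
  x = 3: f_y(3, y) = -6*y**2 - 44*y - 78; vanishes at y ∈ {-3}. (3, -3): f_x = -150 ≠ 0.
  x = 4: f_y(4, y) = -6*y**2 - 46*y - 84; vanishes at y ∈ {-3}. (4, -3): f_x = -216 ≠ 0.
Only singular point on the grid: (-2, -3).
Classify: substitute x = -2 + u, y = -3 + v and expand: f = -2*u**3 - u*v**2 - 2*v**3 + v**2.
No constant or linear terms (consistent with a singular point). Quadratic part: v**2. Cubic part: -2*u**3 - u*v**2 - 2*v**3.
The quadratic part v**2 is a perfect square, so there is a single (double) tangent line v = 0, i.e. y = -3. Restricting the cubic part to that line (v = 0) leaves -2*u**3 ≠ 0, so f is not divisible by v and the branch is v² ≈ 2*u**3 to lowest order — this is a cusp.
Classification: cusp.


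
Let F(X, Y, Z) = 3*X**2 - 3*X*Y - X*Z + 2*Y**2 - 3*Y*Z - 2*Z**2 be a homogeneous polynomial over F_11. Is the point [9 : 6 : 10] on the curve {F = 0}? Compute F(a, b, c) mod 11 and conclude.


F(9,6,10) ≡ 2 (mod 11); P is NOT on the curve.

Evaluate F(9, 6, 10) term-by-term (mod 11).
  3*X**2 ↦ 3·81·1·1 = 243
  -3*X*Y ↦ -3·9·6·1 = -162
  -X*Z ↦ -1·9·1·10 = -90
  2*Y**2 ↦ 2·1·36·1 = 72
  -3*Y*Z ↦ -3·1·6·10 = -180
  -2*Z**2 ↦ -2·1·1·100 = -200
Sum: F(9, 6, 10) = (243) + (-162) + (-90) + (72) + (-180) + (-200) = -317.
Reducing mod 11: -317 ≡ 2 (mod 11).
Since F(a, b, c) ≡ 2 ≠ 0 (mod 11), P does NOT lie on the curve.


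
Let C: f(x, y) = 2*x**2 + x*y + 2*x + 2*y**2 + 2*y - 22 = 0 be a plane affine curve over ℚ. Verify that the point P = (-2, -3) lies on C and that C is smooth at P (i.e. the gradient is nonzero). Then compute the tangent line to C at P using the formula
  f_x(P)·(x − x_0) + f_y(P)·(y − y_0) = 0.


Tangent line at P: -9*x - 12*y - 54 = 0.

Step 1: f(-2, -3) = 0, so P lies on C.
Step 2: partial derivatives
  f_x(x, y) = 4*x + y + 2, f_y(x, y) = x + 4*y + 2.
  f_x(P) = -9, f_y(P) = -12 (gradient nonzero, so P is smooth).
Step 3: tangent line at P: -9·(x − -2) + -12·(y − -3) = 0.
Expanding: -9*x - 12*y - 54 = 0.


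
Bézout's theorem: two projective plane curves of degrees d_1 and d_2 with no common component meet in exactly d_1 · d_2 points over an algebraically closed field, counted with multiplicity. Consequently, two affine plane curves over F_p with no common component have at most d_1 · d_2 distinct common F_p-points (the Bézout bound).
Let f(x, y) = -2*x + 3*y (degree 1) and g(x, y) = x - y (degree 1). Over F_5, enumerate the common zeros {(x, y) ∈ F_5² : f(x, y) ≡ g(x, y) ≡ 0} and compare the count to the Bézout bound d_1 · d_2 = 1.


Common zeros: {(0, 0)}; count = 1; Bézout bound = 1.

deg(f) = 1, deg(g) = 1, so Bézout bound = 1.
Scan x ∈ F_5. For each x, list the y ∈ F_5 with f(x, y) ≡ 0 and those with g(x, y) ≡ 0 (mod 5); the common zeros in that column are the intersection.
  x = 0: f ≡ 0 at y ∈ {0}; g ≡ 0 at y ∈ {0}; common: {0}.
  x = 1: f ≡ 0 at y ∈ {4}; g ≡ 0 at y ∈ {1}; common: ∅.
  x = 2: f ≡ 0 at y ∈ {3}; g ≡ 0 at y ∈ {2}; common: ∅.
  x = 3: f ≡ 0 at y ∈ {2}; g ≡ 0 at y ∈ {3}; common: ∅.
  x = 4: f ≡ 0 at y ∈ {1}; g ≡ 0 at y ∈ {4}; common: ∅.
Collecting: common zeros = {(0, 0)}, so the count is 1.
Comparison with the Bézout bound: 1 ≤ 1 = deg(f)·deg(g), as expected for curves with no common component (the bound is attained).


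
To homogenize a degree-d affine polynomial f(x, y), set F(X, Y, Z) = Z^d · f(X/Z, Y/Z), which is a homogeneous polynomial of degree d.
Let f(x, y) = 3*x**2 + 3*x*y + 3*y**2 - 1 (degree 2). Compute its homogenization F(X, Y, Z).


F(X, Y, Z) = 3*X**2 + 3*X*Y + 3*Y**2 - Z**2

deg(f) = 2.
Substitute x = X/Z, y = Y/Z into f, then multiply by Z^2.
  monomial 3·x^2·y^0 ↦ 3·X^2·Y^0·Z^0.
  monomial 3·x^1·y^1 ↦ 3·X^1·Y^1·Z^0.
  monomial 3·x^0·y^2 ↦ 3·X^0·Y^2·Z^0.
  monomial -1·x^0·y^0 ↦ -1·X^0·Y^0·Z^2.
Collecting: F(X, Y, Z) = 3*X**2 + 3*X*Y + 3*Y**2 - Z**2.


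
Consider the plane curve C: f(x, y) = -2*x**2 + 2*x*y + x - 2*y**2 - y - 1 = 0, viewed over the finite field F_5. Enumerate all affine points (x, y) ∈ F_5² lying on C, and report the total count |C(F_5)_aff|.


Affine F_5-points: {(1, 4)}; count = 1.

For each of the 25 pairs (x, y) ∈ F_5², evaluate f(x, y) mod 5. Record the zeros.
  x = 0: [0↦4, 1↦1, 2↦4, 3↦3, 4↦3]  zeros at y ∈ ∅
  x = 1: [0↦3, 1↦2, 2↦2, 3↦3, 4↦0]  zeros at y ∈ {4}
  x = 2: [0↦3, 1↦4, 2↦1, 3↦4, 4↦3]  zeros at y ∈ ∅
  x = 3: [0↦4, 1↦2, 2↦1, 3↦1, 4↦2]  zeros at y ∈ ∅
  x = 4: [0↦1, 1↦1, 2↦2, 3↦4, 4↦2]  zeros at y ∈ ∅
Collecting zeros: affine points = {(1, 4)}.
Total count |C(F_5)_aff| = 1.


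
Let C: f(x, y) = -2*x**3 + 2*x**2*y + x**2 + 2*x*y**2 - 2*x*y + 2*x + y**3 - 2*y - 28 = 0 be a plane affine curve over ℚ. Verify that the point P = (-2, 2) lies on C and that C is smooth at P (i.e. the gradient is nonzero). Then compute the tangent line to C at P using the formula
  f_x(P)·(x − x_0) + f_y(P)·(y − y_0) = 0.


Tangent line at P: -38*x + 6*y - 88 = 0.

Step 1: f(-2, 2) = 0, so P lies on C.
Step 2: partial derivatives
  f_x(x, y) = -6*x**2 + 4*x*y + 2*x + 2*y**2 - 2*y + 2, f_y(x, y) = 2*x**2 + 4*x*y - 2*x + 3*y**2 - 2.
  f_x(P) = -38, f_y(P) = 6 (gradient nonzero, so P is smooth).
Step 3: tangent line at P: -38·(x − -2) + 6·(y − 2) = 0.
Expanding: -38*x + 6*y - 88 = 0.


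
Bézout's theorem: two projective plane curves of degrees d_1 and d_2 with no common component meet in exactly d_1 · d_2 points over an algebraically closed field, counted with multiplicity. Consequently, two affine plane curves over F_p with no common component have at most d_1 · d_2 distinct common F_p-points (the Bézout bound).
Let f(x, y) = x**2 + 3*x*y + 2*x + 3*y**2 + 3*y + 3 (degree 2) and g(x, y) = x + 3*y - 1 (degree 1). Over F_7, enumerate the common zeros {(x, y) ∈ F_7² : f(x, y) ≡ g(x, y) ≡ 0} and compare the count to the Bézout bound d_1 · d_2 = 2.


Common zeros: ∅; count = 0; Bézout bound = 2.

deg(f) = 2, deg(g) = 1, so Bézout bound = 2.
Scan x ∈ F_7. For each x, list the y ∈ F_7 with f(x, y) ≡ 0 and those with g(x, y) ≡ 0 (mod 7); the common zeros in that column are the intersection.
  x = 0: f ≡ 0 at y ∈ {2, 4}; g ≡ 0 at y ∈ {5}; common: ∅.
  x = 1: f ≡ 0 at y ∈ ∅; g ≡ 0 at y ∈ {0}; common: ∅.
  x = 2: f ≡ 0 at y ∈ ∅; g ≡ 0 at y ∈ {2}; common: ∅.
  x = 3: f ≡ 0 at y ∈ ∅; g ≡ 0 at y ∈ {4}; common: ∅.
  x = 4: f ≡ 0 at y ∈ ∅; g ≡ 0 at y ∈ {6}; common: ∅.
  x = 5: f ≡ 0 at y ∈ {3, 5}; g ≡ 0 at y ∈ {1}; common: ∅.
  x = 6: f ≡ 0 at y ∈ {2, 5}; g ≡ 0 at y ∈ {3}; common: ∅.
Collecting: common zeros = ∅, so the count is 0.
Comparison with the Bézout bound: 0 ≤ 2 = deg(f)·deg(g), as expected for curves with no common component (the affine F_7-count falls short of the bound because intersections may lie at infinity, over extension fields, or carry multiplicity).


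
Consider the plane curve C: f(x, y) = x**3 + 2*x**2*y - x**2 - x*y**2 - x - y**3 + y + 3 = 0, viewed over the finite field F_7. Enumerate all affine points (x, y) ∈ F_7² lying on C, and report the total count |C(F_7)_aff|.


Affine F_7-points: {(0, 3), (1, 5), (2, 2), (3, 3), (5, 0), (6, 3)}; count = 6.

For each of the 49 pairs (x, y) ∈ F_7², evaluate f(x, y) mod 7. Record the zeros.
  x = 0: [0↦3, 1↦3, 2↦4, 3↦0, 4↦6, 5↦2, 6↦3]  zeros at y ∈ {3}
  x = 1: [0↦2, 1↦3, 2↦3, 3↦3, 4↦4, 5↦0, 6↦6]  zeros at y ∈ {5}
  x = 2: [0↦5, 1↦4, 2↦0, 3↦1, 4↦1, 5↦1, 6↦2]  zeros at y ∈ {2}
  x = 3: [0↦4, 1↦5, 2↦1, 3↦0, 4↦3, 5↦4, 6↦4]  zeros at y ∈ {3}
  x = 4: [0↦5, 1↦5, 2↦5, 3↦6, 4↦2, 5↦1, 6↦4]  zeros at y ∈ ∅
  x = 5: [0↦0, 1↦3, 2↦4, 3↦4, 4↦4, 5↦5, 6↦1]  zeros at y ∈ {0}
  x = 6: [0↦2, 1↦5, 2↦4, 3↦0, 4↦1, 5↦1, 6↦1]  zeros at y ∈ {3}
Collecting zeros: affine points = {(0, 3), (1, 5), (2, 2), (3, 3), (5, 0), (6, 3)}.
Total count |C(F_7)_aff| = 6.
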